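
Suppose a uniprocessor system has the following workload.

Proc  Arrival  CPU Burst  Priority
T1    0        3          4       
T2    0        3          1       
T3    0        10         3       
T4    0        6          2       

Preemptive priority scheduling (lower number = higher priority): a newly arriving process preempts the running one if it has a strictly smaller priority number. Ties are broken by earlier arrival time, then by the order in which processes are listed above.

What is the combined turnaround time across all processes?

Gantt: | T2 0-3 | T4 3-9 | T3 9-19 | T1 19-22 |
Completion: T1=22  T2=3  T3=19  T4=9
Turnaround (C−A): T1=22  T2=3  T3=19  T4=9
Turnaround = completion − arrival: T1=22, T2=3, T3=19, T4=9
Total turnaround = 22 + 3 + 19 + 9 = 53

53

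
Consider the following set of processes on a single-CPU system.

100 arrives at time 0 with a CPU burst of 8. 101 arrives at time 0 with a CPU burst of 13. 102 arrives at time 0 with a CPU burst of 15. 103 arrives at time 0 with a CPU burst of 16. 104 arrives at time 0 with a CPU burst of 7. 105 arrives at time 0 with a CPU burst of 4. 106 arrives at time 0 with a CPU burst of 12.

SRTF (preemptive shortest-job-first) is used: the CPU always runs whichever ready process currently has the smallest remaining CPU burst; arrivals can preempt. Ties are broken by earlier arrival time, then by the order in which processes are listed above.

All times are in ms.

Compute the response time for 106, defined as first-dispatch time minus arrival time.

Schedule: | 105 0-4 | 104 4-11 | 100 11-19 | 106 19-31 | 101 31-44 | 102 44-59 | 103 59-75 |
Completion: 100=19  101=44  102=59  103=75  104=11  105=4  106=31
Turnaround (C−A): 100=19  101=44  102=59  103=75  104=11  105=4  106=31
Response(106) = first start − arrival = 19 − 0 = 19

19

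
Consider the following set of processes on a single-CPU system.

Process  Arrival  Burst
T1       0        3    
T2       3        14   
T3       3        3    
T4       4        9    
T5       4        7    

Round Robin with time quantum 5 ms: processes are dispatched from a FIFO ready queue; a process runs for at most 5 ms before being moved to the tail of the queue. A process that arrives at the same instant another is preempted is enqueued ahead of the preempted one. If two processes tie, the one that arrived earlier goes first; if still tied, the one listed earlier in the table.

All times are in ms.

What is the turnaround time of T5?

Timeline: | T1 0-3 | T2 3-8 | T3 8-11 | T4 11-16 | T5 16-21 | T2 21-26 | T4 26-30 | T5 30-32 | T2 32-36 |
Completion: T1=3  T2=36  T3=11  T4=30  T5=32
Turnaround(T5) = completion − arrival = 32 − 4 = 28

28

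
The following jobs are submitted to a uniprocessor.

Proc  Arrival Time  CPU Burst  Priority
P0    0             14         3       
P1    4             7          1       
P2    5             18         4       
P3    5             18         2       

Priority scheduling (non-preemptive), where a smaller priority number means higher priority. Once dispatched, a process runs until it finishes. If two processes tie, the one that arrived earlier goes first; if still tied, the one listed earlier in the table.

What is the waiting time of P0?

0

Schedule: | P0 0-14 | P1 14-21 | P3 21-39 | P2 39-57 |
Completion: P0=14  P1=21  P2=57  P3=39
Turnaround (C−A): P0=14  P1=17  P2=52  P3=34
Waiting(P0) = turnaround − burst = 14 − 14 = 0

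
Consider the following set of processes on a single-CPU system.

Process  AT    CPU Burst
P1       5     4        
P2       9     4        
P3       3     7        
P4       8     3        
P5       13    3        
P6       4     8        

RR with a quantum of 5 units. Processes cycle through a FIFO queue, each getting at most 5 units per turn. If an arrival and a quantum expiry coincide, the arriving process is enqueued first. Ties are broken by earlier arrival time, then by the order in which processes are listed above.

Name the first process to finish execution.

P1

Schedule: | idle 0-3 | P3 3-8 | P6 8-13 | P1 13-17 | P4 17-20 | P3 20-22 | P2 22-26 | P5 26-29 | P6 29-32 |
Completion: P1=17  P2=26  P3=22  P4=20  P5=29  P6=32
Turnaround (C−A): P1=12  P2=17  P3=19  P4=12  P5=16  P6=28
Finish order: P1 → P4 → P3 → P2 → P5 → P6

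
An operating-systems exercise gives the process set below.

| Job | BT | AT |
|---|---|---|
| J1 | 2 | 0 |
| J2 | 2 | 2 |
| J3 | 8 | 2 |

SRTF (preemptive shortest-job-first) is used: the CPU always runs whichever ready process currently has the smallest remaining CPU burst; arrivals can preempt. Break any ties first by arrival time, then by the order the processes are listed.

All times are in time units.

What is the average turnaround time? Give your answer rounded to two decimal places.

4.67

Schedule: | J1 0-2 | J2 2-4 | J3 4-12 |
Completion: J1=2  J2=4  J3=12
Turnaround (C−A): J1=2  J2=2  J3=10
Turnaround times: J1=2, J2=2, J3=10
Average turnaround = (2+2+10) / 3 = 14/3 = 4.67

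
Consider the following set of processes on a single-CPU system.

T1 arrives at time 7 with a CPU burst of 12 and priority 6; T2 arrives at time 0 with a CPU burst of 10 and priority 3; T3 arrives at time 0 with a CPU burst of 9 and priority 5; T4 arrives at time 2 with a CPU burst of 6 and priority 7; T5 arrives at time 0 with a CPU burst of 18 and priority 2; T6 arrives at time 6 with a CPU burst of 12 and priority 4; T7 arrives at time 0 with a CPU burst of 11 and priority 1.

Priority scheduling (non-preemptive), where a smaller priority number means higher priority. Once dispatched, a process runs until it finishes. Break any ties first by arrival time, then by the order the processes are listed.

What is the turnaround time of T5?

29

Timeline: | T7 0-11 | T5 11-29 | T2 29-39 | T6 39-51 | T3 51-60 | T1 60-72 | T4 72-78 |
Completion: T1=72  T2=39  T3=60  T4=78  T5=29  T6=51  T7=11
Turnaround(T5) = completion − arrival = 29 − 0 = 29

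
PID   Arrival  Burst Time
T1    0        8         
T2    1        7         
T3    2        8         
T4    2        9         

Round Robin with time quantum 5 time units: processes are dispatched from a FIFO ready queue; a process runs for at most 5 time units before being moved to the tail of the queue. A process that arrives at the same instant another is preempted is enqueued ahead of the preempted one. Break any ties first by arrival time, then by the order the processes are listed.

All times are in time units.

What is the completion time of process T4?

Schedule: | T1 0-5 | T2 5-10 | T3 10-15 | T4 15-20 | T1 20-23 | T2 23-25 | T3 25-28 | T4 28-32 |
Completion: T1=23  T2=25  T3=28  T4=32
Turnaround (C−A): T1=23  T2=24  T3=26  T4=30

32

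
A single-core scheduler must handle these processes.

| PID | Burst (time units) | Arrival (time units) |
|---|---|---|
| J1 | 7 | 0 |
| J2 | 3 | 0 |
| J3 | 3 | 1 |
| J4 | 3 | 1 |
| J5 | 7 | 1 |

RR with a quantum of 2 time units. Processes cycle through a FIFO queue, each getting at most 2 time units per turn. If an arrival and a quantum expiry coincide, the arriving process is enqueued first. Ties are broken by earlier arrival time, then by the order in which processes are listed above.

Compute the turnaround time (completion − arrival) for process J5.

Gantt: | J1 0-2 | J2 2-4 | J3 4-6 | J4 6-8 | J5 8-10 | J1 10-12 | J2 12-13 | J3 13-14 | J4 14-15 | J5 15-17 | J1 17-19 | J5 19-21 | J1 21-22 | J5 22-23 |
Completion: J1=22  J2=13  J3=14  J4=15  J5=23
Turnaround (C−A): J1=22  J2=13  J3=13  J4=14  J5=22
Turnaround(J5) = completion − arrival = 23 − 1 = 22

22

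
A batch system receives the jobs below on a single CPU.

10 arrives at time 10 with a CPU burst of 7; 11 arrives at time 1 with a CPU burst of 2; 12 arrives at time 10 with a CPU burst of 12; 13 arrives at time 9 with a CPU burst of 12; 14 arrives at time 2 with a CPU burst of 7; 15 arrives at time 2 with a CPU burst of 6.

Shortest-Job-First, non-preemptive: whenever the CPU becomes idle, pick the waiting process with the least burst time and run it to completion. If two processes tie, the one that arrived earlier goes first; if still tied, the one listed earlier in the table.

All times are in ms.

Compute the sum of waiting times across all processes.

Schedule: | idle 0-1 | 11 1-3 | 15 3-9 | 14 9-16 | 10 16-23 | 13 23-35 | 12 35-47 |
Completion: 10=23  11=3  12=47  13=35  14=16  15=9
Turnaround (C−A): 10=13  11=2  12=37  13=26  14=14  15=7
Waiting = turnaround − burst: 10=6, 11=0, 12=25, 13=14, 14=7, 15=1
Total waiting = 6 + 0 + 25 + 14 + 7 + 1 = 53

53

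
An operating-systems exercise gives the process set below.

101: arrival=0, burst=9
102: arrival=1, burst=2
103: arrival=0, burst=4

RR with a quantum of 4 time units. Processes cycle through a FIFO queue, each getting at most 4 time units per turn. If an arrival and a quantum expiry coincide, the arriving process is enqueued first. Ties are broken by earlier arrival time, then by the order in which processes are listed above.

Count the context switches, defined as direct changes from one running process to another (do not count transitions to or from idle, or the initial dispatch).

Timeline: | 101 0-4 | 103 4-8 | 102 8-10 | 101 10-15 |
Completion: 101=15  102=10  103=8
Turnaround (C−A): 101=15  102=9  103=8

3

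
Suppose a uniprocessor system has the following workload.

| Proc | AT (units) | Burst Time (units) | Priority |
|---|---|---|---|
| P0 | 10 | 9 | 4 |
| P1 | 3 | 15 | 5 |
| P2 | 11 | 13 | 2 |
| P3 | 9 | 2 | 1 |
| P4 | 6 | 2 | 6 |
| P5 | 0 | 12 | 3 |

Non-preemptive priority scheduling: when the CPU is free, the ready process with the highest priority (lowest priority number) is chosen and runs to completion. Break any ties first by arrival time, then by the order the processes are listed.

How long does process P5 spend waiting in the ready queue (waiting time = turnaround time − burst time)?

Gantt: | P5 0-12 | P3 12-14 | P2 14-27 | P0 27-36 | P1 36-51 | P4 51-53 |
Completion: P0=36  P1=51  P2=27  P3=14  P4=53  P5=12
Waiting(P5) = turnaround − burst = 12 − 12 = 0

0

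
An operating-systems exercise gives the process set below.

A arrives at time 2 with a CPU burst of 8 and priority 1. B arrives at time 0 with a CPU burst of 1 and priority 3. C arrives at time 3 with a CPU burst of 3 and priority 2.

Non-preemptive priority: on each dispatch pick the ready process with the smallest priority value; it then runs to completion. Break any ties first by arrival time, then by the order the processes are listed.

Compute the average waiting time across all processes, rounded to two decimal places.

2.33

Timeline: | B 0-1 | idle 1-2 | A 2-10 | C 10-13 |
Completion: A=10  B=1  C=13
Waiting times: A=0, B=0, C=7
Average waiting = (0+0+7) / 3 = 7/3 = 2.33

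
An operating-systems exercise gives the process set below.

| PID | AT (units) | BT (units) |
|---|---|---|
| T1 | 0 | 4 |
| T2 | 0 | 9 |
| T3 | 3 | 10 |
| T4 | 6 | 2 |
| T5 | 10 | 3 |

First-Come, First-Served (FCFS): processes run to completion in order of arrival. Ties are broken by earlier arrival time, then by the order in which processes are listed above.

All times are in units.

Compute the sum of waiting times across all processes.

46

Gantt: | T1 0-4 | T2 4-13 | T3 13-23 | T4 23-25 | T5 25-28 |
Completion: T1=4  T2=13  T3=23  T4=25  T5=28
Turnaround (C−A): T1=4  T2=13  T3=20  T4=19  T5=18
Waiting = turnaround − burst: T1=0, T2=4, T3=10, T4=17, T5=15
Total waiting = 0 + 4 + 10 + 17 + 15 = 46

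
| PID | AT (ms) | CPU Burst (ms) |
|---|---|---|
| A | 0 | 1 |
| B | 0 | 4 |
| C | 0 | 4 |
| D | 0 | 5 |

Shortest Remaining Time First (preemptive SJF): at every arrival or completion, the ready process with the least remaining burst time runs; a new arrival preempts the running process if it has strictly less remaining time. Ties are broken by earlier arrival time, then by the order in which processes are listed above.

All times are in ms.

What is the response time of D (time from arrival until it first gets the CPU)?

Schedule: | A 0-1 | B 1-5 | C 5-9 | D 9-14 |
Completion: A=1  B=5  C=9  D=14
Response(D) = first start − arrival = 9 − 0 = 9

9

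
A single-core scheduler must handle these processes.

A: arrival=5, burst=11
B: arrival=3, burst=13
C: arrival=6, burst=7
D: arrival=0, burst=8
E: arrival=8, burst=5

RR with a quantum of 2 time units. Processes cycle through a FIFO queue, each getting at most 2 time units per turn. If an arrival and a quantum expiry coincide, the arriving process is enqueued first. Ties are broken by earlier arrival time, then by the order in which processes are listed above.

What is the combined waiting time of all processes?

108

Schedule: | D 0-4 | B 4-6 | D 6-8 | A 8-10 | C 10-12 | B 12-14 | E 14-16 | D 16-18 | A 18-20 | C 20-22 | B 22-24 | E 24-26 | A 26-28 | C 28-30 | B 30-32 | E 32-33 | A 33-35 | C 35-36 | B 36-38 | A 38-40 | B 40-42 | A 42-43 | B 43-44 |
Completion: A=43  B=44  C=36  D=18  E=33
Waiting = turnaround − burst: A=27, B=28, C=23, D=10, E=20
Total waiting = 27 + 28 + 23 + 10 + 20 = 108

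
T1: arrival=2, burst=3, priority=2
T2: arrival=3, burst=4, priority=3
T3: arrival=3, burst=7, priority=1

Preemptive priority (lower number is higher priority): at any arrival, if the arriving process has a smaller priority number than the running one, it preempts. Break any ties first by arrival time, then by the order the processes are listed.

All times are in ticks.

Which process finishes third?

T2

Schedule: | idle 0-2 | T1 2-3 | T3 3-10 | T1 10-12 | T2 12-16 |
Completion: T1=12  T2=16  T3=10
Finish order: T3 → T1 → T2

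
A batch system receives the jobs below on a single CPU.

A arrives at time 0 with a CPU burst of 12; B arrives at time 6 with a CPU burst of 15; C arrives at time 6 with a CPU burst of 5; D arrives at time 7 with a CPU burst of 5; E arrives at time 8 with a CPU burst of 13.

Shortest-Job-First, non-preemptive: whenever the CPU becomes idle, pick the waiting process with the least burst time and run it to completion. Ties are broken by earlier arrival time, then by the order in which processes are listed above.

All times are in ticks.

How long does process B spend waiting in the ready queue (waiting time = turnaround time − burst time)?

Schedule: | A 0-12 | C 12-17 | D 17-22 | E 22-35 | B 35-50 |
Completion: A=12  B=50  C=17  D=22  E=35
Turnaround (C−A): A=12  B=44  C=11  D=15  E=27
Waiting(B) = turnaround − burst = 44 − 15 = 29

29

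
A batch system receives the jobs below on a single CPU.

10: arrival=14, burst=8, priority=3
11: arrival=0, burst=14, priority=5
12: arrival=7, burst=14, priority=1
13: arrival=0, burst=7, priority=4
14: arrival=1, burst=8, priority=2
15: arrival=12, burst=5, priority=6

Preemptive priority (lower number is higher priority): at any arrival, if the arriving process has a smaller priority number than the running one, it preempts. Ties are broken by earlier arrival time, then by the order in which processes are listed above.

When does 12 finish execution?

21

Gantt: | 13 0-1 | 14 1-7 | 12 7-21 | 14 21-23 | 10 23-31 | 13 31-37 | 11 37-51 | 15 51-56 |
Completion: 10=31  11=51  12=21  13=37  14=23  15=56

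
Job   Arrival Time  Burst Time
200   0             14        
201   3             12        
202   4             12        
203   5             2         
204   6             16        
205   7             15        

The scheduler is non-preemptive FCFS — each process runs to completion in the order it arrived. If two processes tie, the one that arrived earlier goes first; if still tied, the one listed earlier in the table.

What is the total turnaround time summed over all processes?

Schedule: | 200 0-14 | 201 14-26 | 202 26-38 | 203 38-40 | 204 40-56 | 205 56-71 |
Completion: 200=14  201=26  202=38  203=40  204=56  205=71
Turnaround (C−A): 200=14  201=23  202=34  203=35  204=50  205=64
Turnaround = completion − arrival: 200=14, 201=23, 202=34, 203=35, 204=50, 205=64
Total turnaround = 14 + 23 + 34 + 35 + 50 + 64 = 220

220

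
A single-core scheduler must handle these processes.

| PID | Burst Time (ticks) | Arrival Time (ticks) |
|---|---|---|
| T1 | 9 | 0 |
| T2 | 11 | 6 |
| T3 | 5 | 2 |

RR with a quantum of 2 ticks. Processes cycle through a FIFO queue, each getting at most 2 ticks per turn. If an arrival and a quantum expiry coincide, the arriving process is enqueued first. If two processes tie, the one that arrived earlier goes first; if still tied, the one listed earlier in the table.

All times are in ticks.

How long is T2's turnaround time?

Schedule: | T1 0-2 | T3 2-4 | T1 4-6 | T3 6-8 | T2 8-10 | T1 10-12 | T3 12-13 | T2 13-15 | T1 15-17 | T2 17-19 | T1 19-20 | T2 20-25 |
Completion: T1=20  T2=25  T3=13
Turnaround (C−A): T1=20  T2=19  T3=11
Turnaround(T2) = completion − arrival = 25 − 6 = 19

19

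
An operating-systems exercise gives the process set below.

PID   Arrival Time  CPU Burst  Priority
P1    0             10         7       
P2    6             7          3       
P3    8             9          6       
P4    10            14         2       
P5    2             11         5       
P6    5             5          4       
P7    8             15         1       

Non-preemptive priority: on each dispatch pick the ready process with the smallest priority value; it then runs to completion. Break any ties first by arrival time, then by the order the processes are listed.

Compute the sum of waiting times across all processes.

194

Schedule: | P1 0-10 | P7 10-25 | P4 25-39 | P2 39-46 | P6 46-51 | P5 51-62 | P3 62-71 |
Completion: P1=10  P2=46  P3=71  P4=39  P5=62  P6=51  P7=25
Turnaround (C−A): P1=10  P2=40  P3=63  P4=29  P5=60  P6=46  P7=17
Waiting = turnaround − burst: P1=0, P2=33, P3=54, P4=15, P5=49, P6=41, P7=2
Total waiting = 0 + 33 + 54 + 15 + 49 + 41 + 2 = 194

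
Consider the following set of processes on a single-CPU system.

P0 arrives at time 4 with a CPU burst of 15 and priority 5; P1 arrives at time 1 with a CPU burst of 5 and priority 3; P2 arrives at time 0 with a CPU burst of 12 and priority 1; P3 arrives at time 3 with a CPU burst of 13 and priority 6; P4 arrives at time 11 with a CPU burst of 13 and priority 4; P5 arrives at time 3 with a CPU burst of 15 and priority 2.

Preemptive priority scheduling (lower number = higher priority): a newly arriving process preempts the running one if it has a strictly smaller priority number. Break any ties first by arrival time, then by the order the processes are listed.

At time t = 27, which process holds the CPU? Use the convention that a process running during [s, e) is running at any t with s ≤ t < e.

P1

Gantt: | P2 0-12 | P5 12-27 | P1 27-32 | P4 32-45 | P0 45-60 | P3 60-73 |
Completion: P0=60  P1=32  P2=12  P3=73  P4=45  P5=27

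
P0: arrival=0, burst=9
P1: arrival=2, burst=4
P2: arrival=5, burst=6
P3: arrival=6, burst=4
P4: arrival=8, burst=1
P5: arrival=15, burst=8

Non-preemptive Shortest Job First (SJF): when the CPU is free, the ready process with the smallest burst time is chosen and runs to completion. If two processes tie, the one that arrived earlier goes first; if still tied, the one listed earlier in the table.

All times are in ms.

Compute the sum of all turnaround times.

Schedule: | P0 0-9 | P4 9-10 | P1 10-14 | P3 14-18 | P2 18-24 | P5 24-32 |
Completion: P0=9  P1=14  P2=24  P3=18  P4=10  P5=32
Turnaround = completion − arrival: P0=9, P1=12, P2=19, P3=12, P4=2, P5=17
Total turnaround = 9 + 12 + 19 + 12 + 2 + 17 = 71

71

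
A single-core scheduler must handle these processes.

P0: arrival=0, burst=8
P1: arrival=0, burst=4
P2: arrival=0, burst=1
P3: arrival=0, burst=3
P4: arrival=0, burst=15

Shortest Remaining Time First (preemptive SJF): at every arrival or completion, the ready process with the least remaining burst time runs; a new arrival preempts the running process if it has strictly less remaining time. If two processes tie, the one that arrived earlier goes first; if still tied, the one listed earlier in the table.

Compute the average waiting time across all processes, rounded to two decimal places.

5.80

Gantt: | P2 0-1 | P3 1-4 | P1 4-8 | P0 8-16 | P4 16-31 |
Completion: P0=16  P1=8  P2=1  P3=4  P4=31
Waiting times: P0=8, P1=4, P2=0, P3=1, P4=16
Average waiting = (8+4+0+1+16) / 5 = 29/5 = 5.80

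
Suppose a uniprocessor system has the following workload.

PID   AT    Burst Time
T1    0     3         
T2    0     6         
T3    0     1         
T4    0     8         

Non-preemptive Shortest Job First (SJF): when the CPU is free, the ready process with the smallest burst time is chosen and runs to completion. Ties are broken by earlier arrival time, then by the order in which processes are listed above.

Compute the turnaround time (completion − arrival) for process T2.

Schedule: | T3 0-1 | T1 1-4 | T2 4-10 | T4 10-18 |
Completion: T1=4  T2=10  T3=1  T4=18
Turnaround (C−A): T1=4  T2=10  T3=1  T4=18
Turnaround(T2) = completion − arrival = 10 − 0 = 10

10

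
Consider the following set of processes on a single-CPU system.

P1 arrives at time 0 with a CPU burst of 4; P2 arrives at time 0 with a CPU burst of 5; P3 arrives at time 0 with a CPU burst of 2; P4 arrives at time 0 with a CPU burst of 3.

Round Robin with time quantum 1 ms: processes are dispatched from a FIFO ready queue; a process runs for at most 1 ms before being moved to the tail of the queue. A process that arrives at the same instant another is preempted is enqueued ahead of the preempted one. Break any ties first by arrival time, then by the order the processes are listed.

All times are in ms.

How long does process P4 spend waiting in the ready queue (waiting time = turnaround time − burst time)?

8

Gantt: | P1 0-1 | P2 1-2 | P3 2-3 | P4 3-4 | P1 4-5 | P2 5-6 | P3 6-7 | P4 7-8 | P1 8-9 | P2 9-10 | P4 10-11 | P1 11-12 | P2 12-14 |
Completion: P1=12  P2=14  P3=7  P4=11
Waiting(P4) = turnaround − burst = 11 − 3 = 8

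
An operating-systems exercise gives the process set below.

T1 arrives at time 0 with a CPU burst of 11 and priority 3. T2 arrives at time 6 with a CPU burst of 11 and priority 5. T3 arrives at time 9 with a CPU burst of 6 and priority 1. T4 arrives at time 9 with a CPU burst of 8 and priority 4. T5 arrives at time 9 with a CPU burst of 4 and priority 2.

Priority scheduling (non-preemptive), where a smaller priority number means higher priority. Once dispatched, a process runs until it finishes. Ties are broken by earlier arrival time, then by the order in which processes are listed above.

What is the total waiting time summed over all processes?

45

Schedule: | T1 0-11 | T3 11-17 | T5 17-21 | T4 21-29 | T2 29-40 |
Completion: T1=11  T2=40  T3=17  T4=29  T5=21
Turnaround (C−A): T1=11  T2=34  T3=8  T4=20  T5=12
Waiting = turnaround − burst: T1=0, T2=23, T3=2, T4=12, T5=8
Total waiting = 0 + 23 + 2 + 12 + 8 = 45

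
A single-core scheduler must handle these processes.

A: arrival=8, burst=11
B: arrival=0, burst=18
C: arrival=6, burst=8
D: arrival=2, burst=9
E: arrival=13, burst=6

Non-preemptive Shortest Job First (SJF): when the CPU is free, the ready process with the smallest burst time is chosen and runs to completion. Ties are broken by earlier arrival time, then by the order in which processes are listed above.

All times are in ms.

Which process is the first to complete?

Gantt: | B 0-18 | E 18-24 | C 24-32 | D 32-41 | A 41-52 |
Completion: A=52  B=18  C=32  D=41  E=24
Finish order: B → E → C → D → A

B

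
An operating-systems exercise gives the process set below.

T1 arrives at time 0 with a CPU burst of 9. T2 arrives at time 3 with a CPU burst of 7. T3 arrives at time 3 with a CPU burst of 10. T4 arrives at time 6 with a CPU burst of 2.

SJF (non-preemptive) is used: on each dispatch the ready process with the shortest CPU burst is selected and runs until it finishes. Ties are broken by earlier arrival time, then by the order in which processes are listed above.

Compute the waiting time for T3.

15

Gantt: | T1 0-9 | T4 9-11 | T2 11-18 | T3 18-28 |
Completion: T1=9  T2=18  T3=28  T4=11
Waiting(T3) = turnaround − burst = 25 − 10 = 15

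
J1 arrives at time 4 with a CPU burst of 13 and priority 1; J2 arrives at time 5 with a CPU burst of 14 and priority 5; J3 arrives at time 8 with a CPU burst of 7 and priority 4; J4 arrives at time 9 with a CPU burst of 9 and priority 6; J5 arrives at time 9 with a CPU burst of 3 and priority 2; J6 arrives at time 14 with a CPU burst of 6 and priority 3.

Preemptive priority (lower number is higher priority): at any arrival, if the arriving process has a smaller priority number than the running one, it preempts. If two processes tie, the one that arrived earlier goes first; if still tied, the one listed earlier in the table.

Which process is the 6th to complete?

Schedule: | idle 0-4 | J1 4-17 | J5 17-20 | J6 20-26 | J3 26-33 | J2 33-47 | J4 47-56 |
Completion: J1=17  J2=47  J3=33  J4=56  J5=20  J6=26
Turnaround (C−A): J1=13  J2=42  J3=25  J4=47  J5=11  J6=12
Finish order: J1 → J5 → J6 → J3 → J2 → J4

J4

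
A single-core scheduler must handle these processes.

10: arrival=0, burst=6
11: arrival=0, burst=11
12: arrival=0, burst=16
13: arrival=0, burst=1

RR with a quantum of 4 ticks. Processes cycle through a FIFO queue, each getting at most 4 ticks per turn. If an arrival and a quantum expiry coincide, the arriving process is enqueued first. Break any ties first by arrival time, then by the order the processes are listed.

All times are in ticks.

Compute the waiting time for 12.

18

Schedule: | 10 0-4 | 11 4-8 | 12 8-12 | 13 12-13 | 10 13-15 | 11 15-19 | 12 19-23 | 11 23-26 | 12 26-34 |
Completion: 10=15  11=26  12=34  13=13
Turnaround (C−A): 10=15  11=26  12=34  13=13
Waiting(12) = turnaround − burst = 34 − 16 = 18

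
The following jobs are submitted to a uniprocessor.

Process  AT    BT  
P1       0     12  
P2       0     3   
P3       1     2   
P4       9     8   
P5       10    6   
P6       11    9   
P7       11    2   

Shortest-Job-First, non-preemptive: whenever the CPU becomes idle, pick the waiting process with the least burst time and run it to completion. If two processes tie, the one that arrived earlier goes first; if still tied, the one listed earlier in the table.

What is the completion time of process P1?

Timeline: | P2 0-3 | P3 3-5 | P1 5-17 | P7 17-19 | P5 19-25 | P4 25-33 | P6 33-42 |
Completion: P1=17  P2=3  P3=5  P4=33  P5=25  P6=42  P7=19
Turnaround (C−A): P1=17  P2=3  P3=4  P4=24  P5=15  P6=31  P7=8

17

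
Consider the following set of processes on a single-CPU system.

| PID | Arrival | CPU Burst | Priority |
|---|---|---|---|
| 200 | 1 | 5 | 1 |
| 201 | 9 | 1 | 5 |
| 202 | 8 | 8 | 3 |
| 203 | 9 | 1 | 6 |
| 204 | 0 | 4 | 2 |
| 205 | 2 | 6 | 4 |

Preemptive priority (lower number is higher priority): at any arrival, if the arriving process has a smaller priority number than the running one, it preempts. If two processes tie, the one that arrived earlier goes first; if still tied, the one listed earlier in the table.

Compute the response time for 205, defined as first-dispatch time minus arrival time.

Schedule: | 204 0-1 | 200 1-6 | 204 6-9 | 202 9-17 | 205 17-23 | 201 23-24 | 203 24-25 |
Completion: 200=6  201=24  202=17  203=25  204=9  205=23
Response(205) = first start − arrival = 17 − 2 = 15

15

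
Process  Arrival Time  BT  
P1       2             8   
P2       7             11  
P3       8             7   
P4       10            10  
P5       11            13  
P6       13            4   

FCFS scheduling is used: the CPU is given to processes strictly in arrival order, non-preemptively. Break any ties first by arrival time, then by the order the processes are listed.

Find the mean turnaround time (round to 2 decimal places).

Gantt: | idle 0-2 | P1 2-10 | P2 10-21 | P3 21-28 | P4 28-38 | P5 38-51 | P6 51-55 |
Completion: P1=10  P2=21  P3=28  P4=38  P5=51  P6=55
Turnaround (C−A): P1=8  P2=14  P3=20  P4=28  P5=40  P6=42
Turnaround times: P1=8, P2=14, P3=20, P4=28, P5=40, P6=42
Average turnaround = (8+14+20+28+40+42) / 6 = 152/6 = 25.33

25.33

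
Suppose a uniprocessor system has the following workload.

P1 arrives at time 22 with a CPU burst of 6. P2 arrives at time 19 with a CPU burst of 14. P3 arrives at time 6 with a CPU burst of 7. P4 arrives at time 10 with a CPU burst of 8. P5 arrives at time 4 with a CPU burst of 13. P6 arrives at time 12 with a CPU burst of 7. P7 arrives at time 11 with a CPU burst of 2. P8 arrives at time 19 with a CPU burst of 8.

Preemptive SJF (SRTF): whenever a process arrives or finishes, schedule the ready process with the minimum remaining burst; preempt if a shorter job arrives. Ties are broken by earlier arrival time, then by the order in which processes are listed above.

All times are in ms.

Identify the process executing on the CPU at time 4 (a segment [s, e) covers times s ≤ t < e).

P5

Gantt: | idle 0-4 | P5 4-6 | P3 6-13 | P7 13-15 | P6 15-22 | P1 22-28 | P4 28-36 | P8 36-44 | P5 44-55 | P2 55-69 |
Completion: P1=28  P2=69  P3=13  P4=36  P5=55  P6=22  P7=15  P8=44
Turnaround (C−A): P1=6  P2=50  P3=7  P4=26  P5=51  P6=10  P7=4  P8=25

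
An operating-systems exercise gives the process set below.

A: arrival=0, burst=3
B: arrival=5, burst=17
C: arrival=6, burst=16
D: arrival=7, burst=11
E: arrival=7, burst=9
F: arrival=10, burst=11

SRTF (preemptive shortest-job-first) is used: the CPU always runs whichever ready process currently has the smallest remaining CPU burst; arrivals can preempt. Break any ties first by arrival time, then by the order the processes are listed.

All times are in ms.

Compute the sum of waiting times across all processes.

Schedule: | A 0-3 | idle 3-5 | B 5-7 | E 7-16 | D 16-27 | F 27-38 | B 38-53 | C 53-69 |
Completion: A=3  B=53  C=69  D=27  E=16  F=38
Waiting = turnaround − burst: A=0, B=31, C=47, D=9, E=0, F=17
Total waiting = 0 + 31 + 47 + 9 + 0 + 17 = 104

104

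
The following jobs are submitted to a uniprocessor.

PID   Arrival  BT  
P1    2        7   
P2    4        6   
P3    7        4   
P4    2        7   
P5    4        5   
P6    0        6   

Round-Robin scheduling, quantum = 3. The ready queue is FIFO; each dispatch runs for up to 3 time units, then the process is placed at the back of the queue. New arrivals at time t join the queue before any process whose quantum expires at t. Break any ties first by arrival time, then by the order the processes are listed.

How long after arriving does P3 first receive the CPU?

14

Timeline: | P6 0-3 | P1 3-6 | P4 6-9 | P6 9-12 | P2 12-15 | P5 15-18 | P1 18-21 | P3 21-24 | P4 24-27 | P2 27-30 | P5 30-32 | P1 32-33 | P3 33-34 | P4 34-35 |
Completion: P1=33  P2=30  P3=34  P4=35  P5=32  P6=12
Response(P3) = first start − arrival = 21 − 7 = 14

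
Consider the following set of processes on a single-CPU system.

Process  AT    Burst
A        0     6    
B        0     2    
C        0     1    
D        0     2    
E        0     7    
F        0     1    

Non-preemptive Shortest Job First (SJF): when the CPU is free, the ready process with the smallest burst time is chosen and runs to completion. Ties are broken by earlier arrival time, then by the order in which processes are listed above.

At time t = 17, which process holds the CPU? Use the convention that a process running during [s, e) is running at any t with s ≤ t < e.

Gantt: | C 0-1 | F 1-2 | B 2-4 | D 4-6 | A 6-12 | E 12-19 |
Completion: A=12  B=4  C=1  D=6  E=19  F=2
Turnaround (C−A): A=12  B=4  C=1  D=6  E=19  F=2

E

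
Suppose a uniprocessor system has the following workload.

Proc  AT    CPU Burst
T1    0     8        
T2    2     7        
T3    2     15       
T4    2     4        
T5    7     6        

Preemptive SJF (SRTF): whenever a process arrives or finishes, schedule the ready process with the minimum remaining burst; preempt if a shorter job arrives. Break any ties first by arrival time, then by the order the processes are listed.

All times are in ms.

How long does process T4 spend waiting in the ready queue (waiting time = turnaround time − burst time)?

0

Schedule: | T1 0-2 | T4 2-6 | T1 6-12 | T5 12-18 | T2 18-25 | T3 25-40 |
Completion: T1=12  T2=25  T3=40  T4=6  T5=18
Turnaround (C−A): T1=12  T2=23  T3=38  T4=4  T5=11
Waiting(T4) = turnaround − burst = 4 − 4 = 0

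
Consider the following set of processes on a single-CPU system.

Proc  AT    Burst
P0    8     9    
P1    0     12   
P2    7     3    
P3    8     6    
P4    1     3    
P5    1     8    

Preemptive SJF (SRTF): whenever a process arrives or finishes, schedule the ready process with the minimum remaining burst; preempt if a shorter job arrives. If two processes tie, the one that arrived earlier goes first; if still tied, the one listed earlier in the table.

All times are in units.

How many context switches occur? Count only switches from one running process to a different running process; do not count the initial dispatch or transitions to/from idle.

Gantt: | P1 0-1 | P4 1-4 | P5 4-7 | P2 7-10 | P5 10-15 | P3 15-21 | P0 21-30 | P1 30-41 |
Completion: P0=30  P1=41  P2=10  P3=21  P4=4  P5=15
Turnaround (C−A): P0=22  P1=41  P2=3  P3=13  P4=3  P5=14

7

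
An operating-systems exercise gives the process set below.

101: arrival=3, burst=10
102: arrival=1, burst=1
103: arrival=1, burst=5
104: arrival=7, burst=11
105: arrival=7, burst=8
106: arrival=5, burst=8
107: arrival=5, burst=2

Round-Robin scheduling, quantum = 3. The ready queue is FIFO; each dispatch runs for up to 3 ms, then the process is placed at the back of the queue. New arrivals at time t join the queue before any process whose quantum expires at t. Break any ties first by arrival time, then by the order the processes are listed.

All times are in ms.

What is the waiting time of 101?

31

Gantt: | idle 0-1 | 102 1-2 | 103 2-5 | 101 5-8 | 106 8-11 | 107 11-13 | 103 13-15 | 104 15-18 | 105 18-21 | 101 21-24 | 106 24-27 | 104 27-30 | 105 30-33 | 101 33-36 | 106 36-38 | 104 38-41 | 105 41-43 | 101 43-44 | 104 44-46 |
Completion: 101=44  102=2  103=15  104=46  105=43  106=38  107=13
Turnaround (C−A): 101=41  102=1  103=14  104=39  105=36  106=33  107=8
Waiting(101) = turnaround − burst = 41 − 10 = 31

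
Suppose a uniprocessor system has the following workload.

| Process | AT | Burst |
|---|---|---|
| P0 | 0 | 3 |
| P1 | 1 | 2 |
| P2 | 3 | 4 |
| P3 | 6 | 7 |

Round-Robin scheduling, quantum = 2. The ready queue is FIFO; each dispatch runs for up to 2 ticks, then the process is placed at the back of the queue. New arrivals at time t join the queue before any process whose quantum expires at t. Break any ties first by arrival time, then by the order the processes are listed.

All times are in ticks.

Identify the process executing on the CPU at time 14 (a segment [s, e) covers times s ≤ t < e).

Schedule: | P0 0-2 | P1 2-4 | P0 4-5 | P2 5-7 | P3 7-9 | P2 9-11 | P3 11-16 |
Completion: P0=5  P1=4  P2=11  P3=16

P3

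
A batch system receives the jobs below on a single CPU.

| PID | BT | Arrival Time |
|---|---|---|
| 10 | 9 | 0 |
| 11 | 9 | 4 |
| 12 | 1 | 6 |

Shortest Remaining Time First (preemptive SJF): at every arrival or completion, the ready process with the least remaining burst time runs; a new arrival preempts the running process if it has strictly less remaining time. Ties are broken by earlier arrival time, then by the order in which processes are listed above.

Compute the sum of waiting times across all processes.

7

Gantt: | 10 0-6 | 12 6-7 | 10 7-10 | 11 10-19 |
Completion: 10=10  11=19  12=7
Turnaround (C−A): 10=10  11=15  12=1
Waiting = turnaround − burst: 10=1, 11=6, 12=0
Total waiting = 1 + 6 + 0 = 7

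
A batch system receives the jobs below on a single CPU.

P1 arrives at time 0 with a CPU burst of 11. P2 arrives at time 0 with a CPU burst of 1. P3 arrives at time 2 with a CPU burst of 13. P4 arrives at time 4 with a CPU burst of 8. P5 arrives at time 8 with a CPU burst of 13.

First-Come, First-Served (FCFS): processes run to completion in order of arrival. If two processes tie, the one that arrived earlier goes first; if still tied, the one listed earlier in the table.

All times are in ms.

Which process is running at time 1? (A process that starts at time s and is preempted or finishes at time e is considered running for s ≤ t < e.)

P1

Timeline: | P1 0-11 | P2 11-12 | P3 12-25 | P4 25-33 | P5 33-46 |
Completion: P1=11  P2=12  P3=25  P4=33  P5=46
Turnaround (C−A): P1=11  P2=12  P3=23  P4=29  P5=38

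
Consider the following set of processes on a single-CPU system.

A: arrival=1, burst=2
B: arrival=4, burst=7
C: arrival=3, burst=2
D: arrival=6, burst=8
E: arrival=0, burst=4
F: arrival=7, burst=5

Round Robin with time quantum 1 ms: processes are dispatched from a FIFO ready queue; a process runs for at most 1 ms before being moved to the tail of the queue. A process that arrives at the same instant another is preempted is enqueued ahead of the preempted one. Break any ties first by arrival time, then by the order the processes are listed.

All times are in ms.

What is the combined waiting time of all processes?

Schedule: | E 0-1 | A 1-2 | E 2-3 | A 3-4 | C 4-5 | E 5-6 | B 6-7 | C 7-8 | D 8-9 | E 9-10 | F 10-11 | B 11-12 | D 12-13 | F 13-14 | B 14-15 | D 15-16 | F 16-17 | B 17-18 | D 18-19 | F 19-20 | B 20-21 | D 21-22 | F 22-23 | B 23-24 | D 24-25 | B 25-26 | D 26-28 |
Completion: A=4  B=26  C=8  D=28  E=10  F=23
Waiting = turnaround − burst: A=1, B=15, C=3, D=14, E=6, F=11
Total waiting = 1 + 15 + 3 + 14 + 6 + 11 = 50

50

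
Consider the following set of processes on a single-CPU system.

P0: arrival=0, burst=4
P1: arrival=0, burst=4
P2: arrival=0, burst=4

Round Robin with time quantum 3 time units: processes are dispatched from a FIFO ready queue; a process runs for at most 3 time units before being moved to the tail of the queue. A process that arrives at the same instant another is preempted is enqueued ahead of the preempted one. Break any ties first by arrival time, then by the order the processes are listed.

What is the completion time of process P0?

Gantt: | P0 0-3 | P1 3-6 | P2 6-9 | P0 9-10 | P1 10-11 | P2 11-12 |
Completion: P0=10  P1=11  P2=12
Turnaround (C−A): P0=10  P1=11  P2=12

10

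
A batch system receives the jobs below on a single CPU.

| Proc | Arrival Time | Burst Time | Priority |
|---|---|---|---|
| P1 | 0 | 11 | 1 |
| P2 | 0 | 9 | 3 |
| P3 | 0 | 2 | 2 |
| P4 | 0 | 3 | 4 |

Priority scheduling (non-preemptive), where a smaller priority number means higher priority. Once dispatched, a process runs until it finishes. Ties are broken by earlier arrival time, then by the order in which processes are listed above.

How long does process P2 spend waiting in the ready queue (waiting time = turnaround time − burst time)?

13

Gantt: | P1 0-11 | P3 11-13 | P2 13-22 | P4 22-25 |
Completion: P1=11  P2=22  P3=13  P4=25
Waiting(P2) = turnaround − burst = 22 − 9 = 13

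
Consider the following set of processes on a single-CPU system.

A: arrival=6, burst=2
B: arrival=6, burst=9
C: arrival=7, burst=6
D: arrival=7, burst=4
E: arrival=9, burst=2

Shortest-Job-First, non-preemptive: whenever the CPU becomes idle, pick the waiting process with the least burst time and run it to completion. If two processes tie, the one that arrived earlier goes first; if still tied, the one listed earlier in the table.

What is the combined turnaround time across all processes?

48

Gantt: | idle 0-6 | A 6-8 | D 8-12 | E 12-14 | C 14-20 | B 20-29 |
Completion: A=8  B=29  C=20  D=12  E=14
Turnaround = completion − arrival: A=2, B=23, C=13, D=5, E=5
Total turnaround = 2 + 23 + 13 + 5 + 5 = 48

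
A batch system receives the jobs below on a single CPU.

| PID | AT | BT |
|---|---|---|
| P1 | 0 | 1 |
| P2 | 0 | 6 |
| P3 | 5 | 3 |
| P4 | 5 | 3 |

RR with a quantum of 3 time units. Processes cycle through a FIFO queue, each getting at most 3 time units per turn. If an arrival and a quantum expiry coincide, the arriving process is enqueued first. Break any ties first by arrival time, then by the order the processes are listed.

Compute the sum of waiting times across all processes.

Gantt: | P1 0-1 | P2 1-7 | P3 7-10 | P4 10-13 |
Completion: P1=1  P2=7  P3=10  P4=13
Turnaround (C−A): P1=1  P2=7  P3=5  P4=8
Waiting = turnaround − burst: P1=0, P2=1, P3=2, P4=5
Total waiting = 0 + 1 + 2 + 5 = 8

8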